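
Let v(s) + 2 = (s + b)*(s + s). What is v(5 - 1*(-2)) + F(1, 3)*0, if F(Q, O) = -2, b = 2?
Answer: 124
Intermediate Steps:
v(s) = -2 + 2*s*(2 + s) (v(s) = -2 + (s + 2)*(s + s) = -2 + (2 + s)*(2*s) = -2 + 2*s*(2 + s))
v(5 - 1*(-2)) + F(1, 3)*0 = (-2 + 2*(5 - 1*(-2))² + 4*(5 - 1*(-2))) - 2*0 = (-2 + 2*(5 + 2)² + 4*(5 + 2)) + 0 = (-2 + 2*7² + 4*7) + 0 = (-2 + 2*49 + 28) + 0 = (-2 + 98 + 28) + 0 = 124 + 0 = 124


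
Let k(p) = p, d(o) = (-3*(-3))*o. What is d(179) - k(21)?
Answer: 1590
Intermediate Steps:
d(o) = 9*o
d(179) - k(21) = 9*179 - 1*21 = 1611 - 21 = 1590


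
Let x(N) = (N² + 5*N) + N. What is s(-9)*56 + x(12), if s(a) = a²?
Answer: 4752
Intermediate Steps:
x(N) = N² + 6*N
s(-9)*56 + x(12) = (-9)²*56 + 12*(6 + 12) = 81*56 + 12*18 = 4536 + 216 = 4752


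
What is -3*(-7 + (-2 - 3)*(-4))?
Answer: -39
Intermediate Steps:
-3*(-7 + (-2 - 3)*(-4)) = -3*(-7 - 5*(-4)) = -3*(-7 + 20) = -3*13 = -39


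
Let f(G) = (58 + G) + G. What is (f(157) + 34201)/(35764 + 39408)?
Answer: 34573/75172 ≈ 0.45992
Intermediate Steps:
f(G) = 58 + 2*G
(f(157) + 34201)/(35764 + 39408) = ((58 + 2*157) + 34201)/(35764 + 39408) = ((58 + 314) + 34201)/75172 = (372 + 34201)*(1/75172) = 34573*(1/75172) = 34573/75172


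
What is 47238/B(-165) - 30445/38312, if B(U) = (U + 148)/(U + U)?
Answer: 597227626915/651304 ≈ 9.1697e+5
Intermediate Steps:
B(U) = (148 + U)/(2*U) (B(U) = (148 + U)/((2*U)) = (148 + U)*(1/(2*U)) = (148 + U)/(2*U))
47238/B(-165) - 30445/38312 = 47238/(((1/2)*(148 - 165)/(-165))) - 30445/38312 = 47238/(((1/2)*(-1/165)*(-17))) - 30445*1/38312 = 47238/(17/330) - 30445/38312 = 47238*(330/17) - 30445/38312 = 15588540/17 - 30445/38312 = 597227626915/651304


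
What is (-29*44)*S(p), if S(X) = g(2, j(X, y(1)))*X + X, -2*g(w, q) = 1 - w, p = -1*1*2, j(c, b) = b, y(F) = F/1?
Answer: 3828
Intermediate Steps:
y(F) = F (y(F) = F*1 = F)
p = -2 (p = -1*2 = -2)
g(w, q) = -½ + w/2 (g(w, q) = -(1 - w)/2 = -½ + w/2)
S(X) = 3*X/2 (S(X) = (-½ + (½)*2)*X + X = (-½ + 1)*X + X = X/2 + X = 3*X/2)
(-29*44)*S(p) = (-29*44)*((3/2)*(-2)) = -1276*(-3) = 3828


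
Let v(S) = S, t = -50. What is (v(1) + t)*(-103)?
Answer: 5047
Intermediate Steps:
(v(1) + t)*(-103) = (1 - 50)*(-103) = -49*(-103) = 5047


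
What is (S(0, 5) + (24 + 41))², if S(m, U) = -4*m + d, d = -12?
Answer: 2809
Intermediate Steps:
S(m, U) = -12 - 4*m (S(m, U) = -4*m - 12 = -12 - 4*m)
(S(0, 5) + (24 + 41))² = ((-12 - 4*0) + (24 + 41))² = ((-12 + 0) + 65)² = (-12 + 65)² = 53² = 2809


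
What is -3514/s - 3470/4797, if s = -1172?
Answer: 6394909/2811042 ≈ 2.2749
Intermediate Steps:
-3514/s - 3470/4797 = -3514/(-1172) - 3470/4797 = -3514*(-1/1172) - 3470*1/4797 = 1757/586 - 3470/4797 = 6394909/2811042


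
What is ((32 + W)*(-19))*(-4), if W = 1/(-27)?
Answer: 65588/27 ≈ 2429.2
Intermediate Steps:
W = -1/27 ≈ -0.037037
((32 + W)*(-19))*(-4) = ((32 - 1/27)*(-19))*(-4) = ((863/27)*(-19))*(-4) = -16397/27*(-4) = 65588/27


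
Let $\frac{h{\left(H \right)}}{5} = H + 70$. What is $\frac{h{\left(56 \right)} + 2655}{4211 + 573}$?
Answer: $\frac{3285}{4784} \approx 0.68666$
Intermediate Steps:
$h{\left(H \right)} = 350 + 5 H$ ($h{\left(H \right)} = 5 \left(H + 70\right) = 5 \left(70 + H\right) = 350 + 5 H$)
$\frac{h{\left(56 \right)} + 2655}{4211 + 573} = \frac{\left(350 + 5 \cdot 56\right) + 2655}{4211 + 573} = \frac{\left(350 + 280\right) + 2655}{4784} = \left(630 + 2655\right) \frac{1}{4784} = 3285 \cdot \frac{1}{4784} = \frac{3285}{4784}$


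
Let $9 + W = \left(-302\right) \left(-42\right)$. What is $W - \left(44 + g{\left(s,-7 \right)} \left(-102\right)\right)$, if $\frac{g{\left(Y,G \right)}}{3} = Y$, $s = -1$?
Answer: $12325$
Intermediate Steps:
$g{\left(Y,G \right)} = 3 Y$
$W = 12675$ ($W = -9 - -12684 = -9 + 12684 = 12675$)
$W - \left(44 + g{\left(s,-7 \right)} \left(-102\right)\right) = 12675 - \left(44 + 3 \left(-1\right) \left(-102\right)\right) = 12675 - \left(44 - -306\right) = 12675 - \left(44 + 306\right) = 12675 - 350 = 12325$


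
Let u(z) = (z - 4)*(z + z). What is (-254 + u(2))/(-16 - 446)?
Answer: 131/231 ≈ 0.56710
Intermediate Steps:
u(z) = 2*z*(-4 + z) (u(z) = (-4 + z)*(2*z) = 2*z*(-4 + z))
(-254 + u(2))/(-16 - 446) = (-254 + 2*2*(-4 + 2))/(-16 - 446) = (-254 + 2*2*(-2))/(-462) = (-254 - 8)*(-1/462) = -262*(-1/462) = 131/231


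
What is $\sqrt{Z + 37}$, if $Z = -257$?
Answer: $2 i \sqrt{55} \approx 14.832 i$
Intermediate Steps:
$\sqrt{Z + 37} = \sqrt{-257 + 37} = \sqrt{-220} = 2 i \sqrt{55}$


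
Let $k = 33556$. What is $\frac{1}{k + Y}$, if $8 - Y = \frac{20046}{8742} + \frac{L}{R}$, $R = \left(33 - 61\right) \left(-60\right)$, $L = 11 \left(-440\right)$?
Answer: $\frac{61194}{2053951391} \approx 2.9793 \cdot 10^{-5}$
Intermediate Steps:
$L = -4840$
$R = 1680$ ($R = \left(-28\right) \left(-60\right) = 1680$)
$Y = \frac{525527}{61194}$ ($Y = 8 - \left(\frac{20046}{8742} - \frac{4840}{1680}\right) = 8 - \left(20046 \cdot \frac{1}{8742} - \frac{121}{42}\right) = 8 - \left(\frac{3341}{1457} - \frac{121}{42}\right) = 8 - - \frac{35975}{61194} = 8 + \frac{35975}{61194} = \frac{525527}{61194} \approx 8.5879$)
$\frac{1}{k + Y} = \frac{1}{33556 + \frac{525527}{61194}} = \frac{1}{\frac{2053951391}{61194}} = \frac{61194}{2053951391}$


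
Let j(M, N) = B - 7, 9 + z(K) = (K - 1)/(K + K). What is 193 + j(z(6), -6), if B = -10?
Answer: 176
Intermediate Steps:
z(K) = -9 + (-1 + K)/(2*K) (z(K) = -9 + (K - 1)/(K + K) = -9 + (-1 + K)/((2*K)) = -9 + (-1 + K)*(1/(2*K)) = -9 + (-1 + K)/(2*K))
j(M, N) = -17 (j(M, N) = -10 - 7 = -17)
193 + j(z(6), -6) = 193 - 17 = 176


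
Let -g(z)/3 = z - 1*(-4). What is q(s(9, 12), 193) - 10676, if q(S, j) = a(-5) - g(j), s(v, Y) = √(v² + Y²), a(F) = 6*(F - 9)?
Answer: -10169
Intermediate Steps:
a(F) = -54 + 6*F (a(F) = 6*(-9 + F) = -54 + 6*F)
g(z) = -12 - 3*z (g(z) = -3*(z - 1*(-4)) = -3*(z + 4) = -3*(4 + z) = -12 - 3*z)
s(v, Y) = √(Y² + v²)
q(S, j) = -72 + 3*j (q(S, j) = (-54 + 6*(-5)) - (-12 - 3*j) = (-54 - 30) + (12 + 3*j) = -84 + (12 + 3*j) = -72 + 3*j)
q(s(9, 12), 193) - 10676 = (-72 + 3*193) - 10676 = (-72 + 579) - 10676 = 507 - 10676 = -10169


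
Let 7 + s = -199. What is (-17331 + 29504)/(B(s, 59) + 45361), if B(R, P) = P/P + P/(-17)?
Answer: 206941/771095 ≈ 0.26837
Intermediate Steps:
s = -206 (s = -7 - 199 = -206)
B(R, P) = 1 - P/17 (B(R, P) = 1 + P*(-1/17) = 1 - P/17)
(-17331 + 29504)/(B(s, 59) + 45361) = (-17331 + 29504)/((1 - 1/17*59) + 45361) = 12173/((1 - 59/17) + 45361) = 12173/(-42/17 + 45361) = 12173/(771095/17) = 12173*(17/771095) = 206941/771095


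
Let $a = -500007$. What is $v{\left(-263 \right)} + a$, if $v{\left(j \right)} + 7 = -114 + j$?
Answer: $-500391$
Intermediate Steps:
$v{\left(j \right)} = -121 + j$ ($v{\left(j \right)} = -7 + \left(-114 + j\right) = -121 + j$)
$v{\left(-263 \right)} + a = \left(-121 - 263\right) - 500007 = -384 - 500007 = -500391$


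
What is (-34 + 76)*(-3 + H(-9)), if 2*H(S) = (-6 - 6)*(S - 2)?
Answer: 2646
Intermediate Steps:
H(S) = 12 - 6*S (H(S) = ((-6 - 6)*(S - 2))/2 = (-12*(-2 + S))/2 = (24 - 12*S)/2 = 12 - 6*S)
(-34 + 76)*(-3 + H(-9)) = (-34 + 76)*(-3 + (12 - 6*(-9))) = 42*(-3 + (12 + 54)) = 42*(-3 + 66) = 42*63 = 2646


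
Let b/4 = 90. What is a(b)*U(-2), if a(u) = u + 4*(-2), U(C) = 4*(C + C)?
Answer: -5632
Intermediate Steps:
U(C) = 8*C (U(C) = 4*(2*C) = 8*C)
b = 360 (b = 4*90 = 360)
a(u) = -8 + u (a(u) = u - 8 = -8 + u)
a(b)*U(-2) = (-8 + 360)*(8*(-2)) = 352*(-16) = -5632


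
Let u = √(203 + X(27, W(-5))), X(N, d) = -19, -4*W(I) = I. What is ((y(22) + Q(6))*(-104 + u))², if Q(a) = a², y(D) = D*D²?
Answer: 1255626416000 - 47485508096*√46 ≈ 9.3356e+11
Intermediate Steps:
W(I) = -I/4
y(D) = D³
u = 2*√46 (u = √(203 - 19) = √184 = 2*√46 ≈ 13.565)
((y(22) + Q(6))*(-104 + u))² = ((22³ + 6²)*(-104 + 2*√46))² = ((10648 + 36)*(-104 + 2*√46))² = (10684*(-104 + 2*√46))² = (-1111136 + 21368*√46)²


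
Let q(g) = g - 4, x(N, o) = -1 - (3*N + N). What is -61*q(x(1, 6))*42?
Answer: 23058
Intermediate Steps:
x(N, o) = -1 - 4*N
q(g) = -4 + g
-61*q(x(1, 6))*42 = -61*(-4 + (-1 - 4*1))*42 = -61*(-4 + (-1 - 4))*42 = -61*(-4 - 5)*42 = -61*(-9)*42 = 549*42 = 23058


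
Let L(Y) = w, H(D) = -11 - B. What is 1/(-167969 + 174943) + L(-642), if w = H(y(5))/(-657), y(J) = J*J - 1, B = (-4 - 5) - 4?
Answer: -13291/4581918 ≈ -0.0029007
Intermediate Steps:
B = -13 (B = -9 - 4 = -13)
y(J) = -1 + J**2 (y(J) = J**2 - 1 = -1 + J**2)
H(D) = 2 (H(D) = -11 - 1*(-13) = -11 + 13 = 2)
w = -2/657 (w = 2/(-657) = 2*(-1/657) = -2/657 ≈ -0.0030441)
L(Y) = -2/657
1/(-167969 + 174943) + L(-642) = 1/(-167969 + 174943) - 2/657 = 1/6974 - 2/657 = -13291/4581918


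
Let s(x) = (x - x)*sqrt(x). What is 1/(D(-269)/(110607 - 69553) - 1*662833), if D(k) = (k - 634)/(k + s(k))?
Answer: -11043526/7320013468255 ≈ -1.5087e-6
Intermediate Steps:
s(x) = 0 (s(x) = 0*sqrt(x) = 0)
D(k) = (-634 + k)/k (D(k) = (k - 634)/(k + 0) = (-634 + k)/k)
1/(D(-269)/(110607 - 69553) - 1*662833) = 1/(((-634 - 269)/(-269))/(110607 - 69553) - 1*662833) = 1/(-1/269*(-903)/41054 - 662833) = 1/((903/269)*(1/41054) - 662833) = 1/(903/11043526 - 662833) = 1/(-7320013468255/11043526) = -11043526/7320013468255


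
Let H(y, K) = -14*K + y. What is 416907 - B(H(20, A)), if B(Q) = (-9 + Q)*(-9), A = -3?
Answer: 417384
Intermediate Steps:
H(y, K) = y - 14*K
B(Q) = 81 - 9*Q
416907 - B(H(20, A)) = 416907 - (81 - 9*(20 - 14*(-3))) = 416907 - (81 - 9*(20 + 42)) = 416907 - (81 - 9*62) = 416907 - (81 - 558) = 416907 - 1*(-477) = 416907 + 477 = 417384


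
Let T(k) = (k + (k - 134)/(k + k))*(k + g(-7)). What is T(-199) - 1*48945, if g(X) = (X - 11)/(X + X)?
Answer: -1943291/199 ≈ -9765.3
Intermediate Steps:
g(X) = (-11 + X)/(2*X) (g(X) = (-11 + X)/((2*X)) = (-11 + X)*(1/(2*X)) = (-11 + X)/(2*X))
T(k) = (9/7 + k)*(k + (-134 + k)/(2*k)) (T(k) = (k + (k - 134)/(k + k))*(k + (1/2)*(-11 - 7)/(-7)) = (k + (-134 + k)/((2*k)))*(k + (1/2)*(-1/7)*(-18)) = (k + (-134 + k)*(1/(2*k)))*(k + 9/7) = (k + (-134 + k)/(2*k))*(9/7 + k) = (9/7 + k)*(k + (-134 + k)/(2*k)))
T(-199) - 1*48945 = (1/14)*(-1206 - 199*(-929 + 14*(-199)**2 + 25*(-199)))/(-199) - 1*48945 = (1/14)*(-1/199)*(-1206 - 199*(-929 + 14*39601 - 4975)) - 48945 = (1/14)*(-1/199)*(-1206 - 199*(-929 + 554414 - 4975)) - 48945 = (1/14)*(-1/199)*(-1206 - 199*548510) - 48945 = (1/14)*(-1/199)*(-1206 - 109153490) - 48945 = (1/14)*(-1/199)*(-109154696) - 48945 = 7796764/199 - 48945 = -1943291/199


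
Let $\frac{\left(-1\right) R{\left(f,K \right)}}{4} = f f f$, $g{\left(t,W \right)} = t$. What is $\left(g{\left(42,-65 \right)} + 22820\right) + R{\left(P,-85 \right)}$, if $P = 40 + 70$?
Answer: $-5301138$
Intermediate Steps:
$P = 110$
$R{\left(f,K \right)} = - 4 f^{3}$ ($R{\left(f,K \right)} = - 4 f f f = - 4 f^{2} f = - 4 f^{3}$)
$\left(g{\left(42,-65 \right)} + 22820\right) + R{\left(P,-85 \right)} = \left(42 + 22820\right) - 4 \cdot 110^{3} = 22862 - 5324000 = -5301138$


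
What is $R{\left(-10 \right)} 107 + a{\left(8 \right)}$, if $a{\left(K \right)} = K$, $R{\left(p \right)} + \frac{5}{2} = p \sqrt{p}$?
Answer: $- \frac{519}{2} - 1070 i \sqrt{10} \approx -259.5 - 3383.6 i$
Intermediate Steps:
$R{\left(p \right)} = - \frac{5}{2} + p^{\frac{3}{2}}$ ($R{\left(p \right)} = - \frac{5}{2} + p \sqrt{p} = - \frac{5}{2} + p^{\frac{3}{2}}$)
$R{\left(-10 \right)} 107 + a{\left(8 \right)} = \left(- \frac{5}{2} + \left(-10\right)^{\frac{3}{2}}\right) 107 + 8 = \left(- \frac{5}{2} - 10 i \sqrt{10}\right) 107 + 8 = \left(- \frac{535}{2} - 1070 i \sqrt{10}\right) + 8 = - \frac{519}{2} - 1070 i \sqrt{10}$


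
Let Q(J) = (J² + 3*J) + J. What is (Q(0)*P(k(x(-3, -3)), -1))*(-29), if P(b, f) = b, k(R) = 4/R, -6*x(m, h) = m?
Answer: 0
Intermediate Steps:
Q(J) = J² + 4*J
x(m, h) = -m/6
(Q(0)*P(k(x(-3, -3)), -1))*(-29) = ((0*(4 + 0))*(4/((-⅙*(-3)))))*(-29) = ((0*4)*(4/(½)))*(-29) = (0*(4*2))*(-29) = (0*8)*(-29) = 0*(-29) = 0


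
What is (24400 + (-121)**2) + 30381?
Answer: 69422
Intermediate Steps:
(24400 + (-121)**2) + 30381 = (24400 + 14641) + 30381 = 39041 + 30381 = 69422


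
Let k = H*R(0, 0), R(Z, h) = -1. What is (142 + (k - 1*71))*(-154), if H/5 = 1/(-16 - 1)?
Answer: -186648/17 ≈ -10979.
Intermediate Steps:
H = -5/17 (H = 5/(-16 - 1) = 5/(-17) = 5*(-1/17) = -5/17 ≈ -0.29412)
k = 5/17 (k = -5/17*(-1) = 5/17 ≈ 0.29412)
(142 + (k - 1*71))*(-154) = (142 + (5/17 - 1*71))*(-154) = (142 + (5/17 - 71))*(-154) = (142 - 1202/17)*(-154) = (1212/17)*(-154) = -186648/17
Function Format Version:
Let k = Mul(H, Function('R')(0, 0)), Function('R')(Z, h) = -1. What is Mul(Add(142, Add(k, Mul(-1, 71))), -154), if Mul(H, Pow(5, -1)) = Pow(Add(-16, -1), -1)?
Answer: Rational(-186648, 17) ≈ -10979.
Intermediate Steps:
H = Rational(-5, 17) (H = Mul(5, Pow(Add(-16, -1), -1)) = Mul(5, Pow(-17, -1)) = Mul(5, Rational(-1, 17)) = Rational(-5, 17) ≈ -0.29412)
k = Rational(5, 17) (k = Mul(Rational(-5, 17), -1) = Rational(5, 17) ≈ 0.29412)
Mul(Add(142, Add(k, Mul(-1, 71))), -154) = Mul(Add(142, Add(Rational(5, 17), Mul(-1, 71))), -154) = Mul(Add(142, Add(Rational(5, 17), -71)), -154) = Mul(Add(142, Rational(-1202, 17)), -154) = Mul(Rational(1212, 17), -154) = Rational(-186648, 17)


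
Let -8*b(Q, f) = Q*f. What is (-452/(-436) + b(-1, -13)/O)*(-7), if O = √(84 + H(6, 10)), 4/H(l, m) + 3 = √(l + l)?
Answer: -791/109 + 91*√(-6 + 4*√3)/(32*√(-31 + 21*√3)) ≈ -6.0749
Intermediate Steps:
H(l, m) = 4/(-3 + √2*√l) (H(l, m) = 4/(-3 + √(l + l)) = 4/(-3 + √(2*l)) = 4/(-3 + √2*√l))
b(Q, f) = -Q*f/8
O = √(84 + 4/(-3 + 2*√3)) (O = √(84 + 4/(-3 + √2*√6)) = √(84 + 4/(-3 + 2*√3)) ≈ 9.6239)
(-452/(-436) + b(-1, -13)/O)*(-7) = (-452/(-436) + (-⅛*(-1)*(-13))/((2*√(-62 + 42*√3)/√(-3 + 2*√3))))*(-7) = (-452*(-1/436) - 13*√(-3 + 2*√3)/(16*√(-62 + 42*√3)))*(-7) = (113/109 - 13*√(-3 + 2*√3)/(16*√(-62 + 42*√3)))*(-7) = -791/109 + 91*√(-3 + 2*√3)/(16*√(-62 + 42*√3))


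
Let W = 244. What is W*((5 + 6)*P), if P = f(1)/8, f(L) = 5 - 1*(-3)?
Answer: 2684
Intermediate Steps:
f(L) = 8 (f(L) = 5 + 3 = 8)
P = 1 (P = 8/8 = 8*(⅛) = 1)
W*((5 + 6)*P) = 244*((5 + 6)*1) = 244*(11*1) = 244*11 = 2684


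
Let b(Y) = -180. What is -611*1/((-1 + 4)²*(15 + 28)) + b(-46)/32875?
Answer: -4031257/2544525 ≈ -1.5843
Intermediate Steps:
-611*1/((-1 + 4)²*(15 + 28)) + b(-46)/32875 = -611*1/((-1 + 4)²*(15 + 28)) - 180/32875 = -611/(43*3²) - 180*1/32875 = -611/(43*9) - 36/6575 = -611/387 - 36/6575 = -4031257/2544525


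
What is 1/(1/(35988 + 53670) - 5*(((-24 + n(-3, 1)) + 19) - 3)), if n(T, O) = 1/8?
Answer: 358632/14121139 ≈ 0.025397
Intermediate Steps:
n(T, O) = 1/8
1/(1/(35988 + 53670) - 5*(((-24 + n(-3, 1)) + 19) - 3)) = 1/(1/(35988 + 53670) - 5*(((-24 + 1/8) + 19) - 3)) = 1/(1/89658 - 5*((-191/8 + 19) - 3)) = 1/(1/89658 - 5*(-39/8 - 3)) = 1/(1/89658 - 5*(-63/8)) = 1/(1/89658 + 315/8) = 1/(14121139/358632) = 358632/14121139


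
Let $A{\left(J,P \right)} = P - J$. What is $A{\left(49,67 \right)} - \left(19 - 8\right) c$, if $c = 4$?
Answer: $-26$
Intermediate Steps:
$A{\left(49,67 \right)} - \left(19 - 8\right) c = \left(67 - 49\right) - \left(19 - 8\right) 4 = \left(67 - 49\right) - 11 \cdot 4 = 18 - 44 = -26$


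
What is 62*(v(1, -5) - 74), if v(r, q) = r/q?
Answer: -23002/5 ≈ -4600.4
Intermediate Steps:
62*(v(1, -5) - 74) = 62*(1/(-5) - 74) = 62*(1*(-⅕) - 74) = 62*(-⅕ - 74) = 62*(-371/5) = -23002/5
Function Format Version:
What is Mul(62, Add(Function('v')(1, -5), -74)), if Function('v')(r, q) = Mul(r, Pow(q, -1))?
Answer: Rational(-23002, 5) ≈ -4600.4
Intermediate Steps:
Mul(62, Add(Function('v')(1, -5), -74)) = Mul(62, Add(Mul(1, Pow(-5, -1)), -74)) = Mul(62, Add(Mul(1, Rational(-1, 5)), -74)) = Mul(62, Add(Rational(-1, 5), -74)) = Mul(62, Rational(-371, 5)) = Rational(-23002, 5)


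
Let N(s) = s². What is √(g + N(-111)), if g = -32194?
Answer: I*√19873 ≈ 140.97*I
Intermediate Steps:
√(g + N(-111)) = √(-32194 + (-111)²) = √(-32194 + 12321) = √(-19873) = I*√19873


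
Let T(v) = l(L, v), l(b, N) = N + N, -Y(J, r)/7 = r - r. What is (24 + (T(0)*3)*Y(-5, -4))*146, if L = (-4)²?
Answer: 3504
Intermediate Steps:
Y(J, r) = 0 (Y(J, r) = -7*(r - r) = -7*0 = 0)
L = 16
l(b, N) = 2*N
T(v) = 2*v
(24 + (T(0)*3)*Y(-5, -4))*146 = (24 + ((2*0)*3)*0)*146 = (24 + (0*3)*0)*146 = (24 + 0*0)*146 = (24 + 0)*146 = 24*146 = 3504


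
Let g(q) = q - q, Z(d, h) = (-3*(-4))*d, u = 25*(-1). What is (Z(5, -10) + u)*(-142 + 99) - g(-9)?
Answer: -1505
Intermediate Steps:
u = -25
Z(d, h) = 12*d
g(q) = 0
(Z(5, -10) + u)*(-142 + 99) - g(-9) = (12*5 - 25)*(-142 + 99) - 1*0 = (60 - 25)*(-43) + 0 = 35*(-43) + 0 = -1505 + 0 = -1505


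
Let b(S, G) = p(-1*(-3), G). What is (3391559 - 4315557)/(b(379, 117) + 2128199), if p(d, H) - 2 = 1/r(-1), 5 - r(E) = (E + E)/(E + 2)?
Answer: -3233993/7448704 ≈ -0.43417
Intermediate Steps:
r(E) = 5 - 2*E/(2 + E) (r(E) = 5 - (E + E)/(E + 2) = 5 - 2*E/(2 + E))
p(d, H) = 15/7 (p(d, H) = 2 + 1/((10 + 3*(-1))/(2 - 1)) = 2 + 1/((10 - 3)/1) = 2 + 1/(1*7) = 2 + 1/7 = 15/7)
b(S, G) = 15/7
(3391559 - 4315557)/(b(379, 117) + 2128199) = (3391559 - 4315557)/(15/7 + 2128199) = -923998/14897408/7 = -923998*7/14897408 = -3233993/7448704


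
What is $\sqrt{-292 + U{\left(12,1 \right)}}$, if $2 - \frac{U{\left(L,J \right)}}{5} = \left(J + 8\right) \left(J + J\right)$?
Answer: $2 i \sqrt{93} \approx 19.287 i$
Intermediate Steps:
$U{\left(L,J \right)} = 10 - 10 J \left(8 + J\right)$ ($U{\left(L,J \right)} = 10 - 5 \left(J + 8\right) \left(J + J\right) = 10 - 5 \left(8 + J\right) 2 J = 10 - 5 \cdot 2 J \left(8 + J\right) = 10 - 10 J \left(8 + J\right)$)
$\sqrt{-292 + U{\left(12,1 \right)}} = \sqrt{-292 - \left(70 + 10\right)} = \sqrt{-292 - 80} = \sqrt{-372} = 2 i \sqrt{93}$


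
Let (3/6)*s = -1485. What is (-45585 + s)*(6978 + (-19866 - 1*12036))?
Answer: 1210184820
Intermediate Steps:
s = -2970 (s = 2*(-1485) = -2970)
(-45585 + s)*(6978 + (-19866 - 1*12036)) = (-45585 - 2970)*(6978 + (-19866 - 1*12036)) = -48555*(6978 + (-19866 - 12036)) = -48555*(6978 - 31902) = -48555*(-24924) = 1210184820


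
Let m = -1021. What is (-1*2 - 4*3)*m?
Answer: 14294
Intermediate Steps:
(-1*2 - 4*3)*m = (-1*2 - 4*3)*(-1021) = (-2 - 12)*(-1021) = -14*(-1021) = 14294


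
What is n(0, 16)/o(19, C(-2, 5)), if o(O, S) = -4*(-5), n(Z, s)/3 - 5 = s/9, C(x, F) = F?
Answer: 61/60 ≈ 1.0167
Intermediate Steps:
n(Z, s) = 15 + s/3 (n(Z, s) = 15 + 3*(s/9) = 15 + s/3)
o(O, S) = 20
n(0, 16)/o(19, C(-2, 5)) = (15 + (⅓)*16)/20 = (15 + 16/3)*(1/20) = (61/3)*(1/20) = 61/60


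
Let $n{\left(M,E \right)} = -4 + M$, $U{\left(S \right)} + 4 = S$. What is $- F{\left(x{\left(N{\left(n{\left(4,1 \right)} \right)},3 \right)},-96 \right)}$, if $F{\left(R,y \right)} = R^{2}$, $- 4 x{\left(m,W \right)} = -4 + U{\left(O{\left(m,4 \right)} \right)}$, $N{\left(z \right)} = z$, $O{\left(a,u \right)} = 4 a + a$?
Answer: $-4$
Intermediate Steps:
$O{\left(a,u \right)} = 5 a$
$U{\left(S \right)} = -4 + S$
$x{\left(m,W \right)} = 2 - \frac{5 m}{4}$ ($x{\left(m,W \right)} = - \frac{-4 + \left(-4 + 5 m\right)}{4} = - \frac{-8 + 5 m}{4} = 2 - \frac{5 m}{4}$)
$- F{\left(x{\left(N{\left(n{\left(4,1 \right)} \right)},3 \right)},-96 \right)} = - \left(2 - \frac{5 \left(-4 + 4\right)}{4}\right)^{2} = - \left(2 - 0\right)^{2} = - \left(2 + 0\right)^{2} = - 2^{2} = \left(-1\right) 4 = -4$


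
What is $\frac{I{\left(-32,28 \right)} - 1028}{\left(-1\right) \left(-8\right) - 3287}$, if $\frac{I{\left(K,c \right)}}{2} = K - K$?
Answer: $\frac{1028}{3279} \approx 0.31351$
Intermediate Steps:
$I{\left(K,c \right)} = 0$ ($I{\left(K,c \right)} = 2 \left(K - K\right) = 2 \cdot 0 = 0$)
$\frac{I{\left(-32,28 \right)} - 1028}{\left(-1\right) \left(-8\right) - 3287} = \frac{0 - 1028}{\left(-1\right) \left(-8\right) - 3287} = - \frac{1028}{8 - 3287} = - \frac{1028}{-3279} = \left(-1028\right) \left(- \frac{1}{3279}\right) = \frac{1028}{3279}$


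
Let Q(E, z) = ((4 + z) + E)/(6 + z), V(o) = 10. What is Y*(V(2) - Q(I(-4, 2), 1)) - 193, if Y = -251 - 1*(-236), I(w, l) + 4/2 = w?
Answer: -2416/7 ≈ -345.14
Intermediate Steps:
I(w, l) = -2 + w
Y = -15 (Y = -251 + 236 = -15)
Q(E, z) = (4 + E + z)/(6 + z)
Y*(V(2) - Q(I(-4, 2), 1)) - 193 = -15*(10 - (4 + (-2 - 4) + 1)/(6 + 1)) - 193 = -15*(10 - (4 - 6 + 1)/7) - 193 = -15*(10 - (-1)/7) - 193 = -15*(10 - 1*(-1/7)) - 193 = -15*(10 + 1/7) - 193 = -15*71/7 - 193 = -1065/7 - 193 = -2416/7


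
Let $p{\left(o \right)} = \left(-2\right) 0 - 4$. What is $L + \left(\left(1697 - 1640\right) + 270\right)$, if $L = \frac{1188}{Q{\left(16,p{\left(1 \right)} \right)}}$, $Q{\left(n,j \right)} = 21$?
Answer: $\frac{2685}{7} \approx 383.57$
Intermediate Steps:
$p{\left(o \right)} = -4$ ($p{\left(o \right)} = 0 - 4 = -4$)
$L = \frac{396}{7}$ ($L = \frac{1188}{21} = 1188 \cdot \frac{1}{21} = \frac{396}{7} \approx 56.571$)
$L + \left(\left(1697 - 1640\right) + 270\right) = \frac{396}{7} + \left(\left(1697 - 1640\right) + 270\right) = \frac{396}{7} + \left(57 + 270\right) = \frac{396}{7} + 327 = \frac{2685}{7}$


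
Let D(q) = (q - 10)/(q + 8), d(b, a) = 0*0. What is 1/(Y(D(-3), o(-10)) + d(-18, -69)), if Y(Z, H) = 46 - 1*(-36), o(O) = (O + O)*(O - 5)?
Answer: 1/82 ≈ 0.012195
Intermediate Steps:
d(b, a) = 0
o(O) = 2*O*(-5 + O) (o(O) = (2*O)*(-5 + O) = 2*O*(-5 + O))
D(q) = (-10 + q)/(8 + q)
Y(Z, H) = 82 (Y(Z, H) = 46 + 36 = 82)
1/(Y(D(-3), o(-10)) + d(-18, -69)) = 1/(82 + 0) = 1/82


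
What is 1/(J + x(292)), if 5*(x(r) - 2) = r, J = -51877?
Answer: -5/259083 ≈ -1.9299e-5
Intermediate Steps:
x(r) = 2 + r/5
1/(J + x(292)) = 1/(-51877 + (2 + (⅕)*292)) = 1/(-51877 + (2 + 292/5)) = 1/(-51877 + 302/5) = 1/(-259083/5) = -5/259083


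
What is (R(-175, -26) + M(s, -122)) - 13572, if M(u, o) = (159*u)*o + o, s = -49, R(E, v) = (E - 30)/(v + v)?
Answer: 48714221/52 ≈ 9.3681e+5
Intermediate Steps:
R(E, v) = (-30 + E)/(2*v) (R(E, v) = (-30 + E)/((2*v)) = (-30 + E)*(1/(2*v)) = (-30 + E)/(2*v))
M(u, o) = o + 159*o*u (M(u, o) = 159*o*u + o = o + 159*o*u)
(R(-175, -26) + M(s, -122)) - 13572 = ((½)*(-30 - 175)/(-26) - 122*(1 + 159*(-49))) - 13572 = ((½)*(-1/26)*(-205) - 122*(1 - 7791)) - 13572 = (205/52 - 122*(-7790)) - 13572 = (205/52 + 950380) - 13572 = 49419965/52 - 13572 = 48714221/52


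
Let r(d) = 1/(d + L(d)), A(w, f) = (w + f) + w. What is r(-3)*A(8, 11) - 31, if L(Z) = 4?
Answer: -4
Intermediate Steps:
A(w, f) = f + 2*w (A(w, f) = (f + w) + w = f + 2*w)
r(d) = 1/(4 + d) (r(d) = 1/(d + 4) = 1/(4 + d))
r(-3)*A(8, 11) - 31 = (11 + 2*8)/(4 - 3) - 31 = (11 + 16)/1 - 31 = 1*27 - 31 = 27 - 31 = -4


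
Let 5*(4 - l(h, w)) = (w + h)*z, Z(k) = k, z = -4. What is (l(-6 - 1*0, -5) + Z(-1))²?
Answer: 841/25 ≈ 33.640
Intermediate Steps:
l(h, w) = 4 + 4*h/5 + 4*w/5 (l(h, w) = 4 - (w + h)*(-4)/5 = 4 - (h + w)*(-4)/5 = 4 - (-4*h - 4*w)/5 = 4 + (4*h/5 + 4*w/5) = 4 + 4*h/5 + 4*w/5)
(l(-6 - 1*0, -5) + Z(-1))² = ((4 + 4*(-6 - 1*0)/5 + (⅘)*(-5)) - 1)² = ((4 + 4*(-6 + 0)/5 - 4) - 1)² = ((4 + (⅘)*(-6) - 4) - 1)² = ((4 - 24/5 - 4) - 1)² = (-24/5 - 1)² = (-29/5)² = 841/25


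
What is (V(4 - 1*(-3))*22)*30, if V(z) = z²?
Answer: 32340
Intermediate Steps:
(V(4 - 1*(-3))*22)*30 = ((4 - 1*(-3))²*22)*30 = ((4 + 3)²*22)*30 = (7²*22)*30 = (49*22)*30 = 1078*30 = 32340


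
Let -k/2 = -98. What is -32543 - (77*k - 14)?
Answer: -47621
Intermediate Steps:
k = 196 (k = -2*(-98) = 196)
-32543 - (77*k - 14) = -32543 - (77*196 - 14) = -32543 - (15092 - 14) = -32543 - 1*15078 = -32543 - 15078 = -47621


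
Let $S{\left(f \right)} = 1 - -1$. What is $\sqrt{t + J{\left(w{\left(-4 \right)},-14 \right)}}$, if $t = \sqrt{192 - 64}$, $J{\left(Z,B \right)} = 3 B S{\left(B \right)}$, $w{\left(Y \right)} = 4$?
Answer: $2 \sqrt{-21 + 2 \sqrt{2}} \approx 8.5256 i$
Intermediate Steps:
$S{\left(f \right)} = 2$ ($S{\left(f \right)} = 1 + 1 = 2$)
$J{\left(Z,B \right)} = 6 B$ ($J{\left(Z,B \right)} = 3 B 2 = 6 B$)
$t = 8 \sqrt{2}$ ($t = \sqrt{128} = 8 \sqrt{2} \approx 11.314$)
$\sqrt{t + J{\left(w{\left(-4 \right)},-14 \right)}} = \sqrt{8 \sqrt{2} + 6 \left(-14\right)} = \sqrt{8 \sqrt{2} - 84} = \sqrt{-84 + 8 \sqrt{2}}$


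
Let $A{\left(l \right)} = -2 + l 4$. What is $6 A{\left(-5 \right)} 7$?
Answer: $-924$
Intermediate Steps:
$A{\left(l \right)} = -2 + 4 l$
$6 A{\left(-5 \right)} 7 = 6 \left(-2 + 4 \left(-5\right)\right) 7 = 6 \left(-2 - 20\right) 7 = 6 \left(-22\right) 7 = \left(-132\right) 7 = -924$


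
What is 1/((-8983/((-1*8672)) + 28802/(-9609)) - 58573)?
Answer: -83329248/4881007496401 ≈ -1.7072e-5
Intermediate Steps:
1/((-8983/((-1*8672)) + 28802/(-9609)) - 58573) = 1/((-8983/(-8672) + 28802*(-1/9609)) - 58573) = 1/((-8983*(-1/8672) - 28802/9609) - 58573) = 1/((8983/8672 - 28802/9609) - 58573) = 1/(-163453297/83329248 - 58573) = 1/(-4881007496401/83329248) = -83329248/4881007496401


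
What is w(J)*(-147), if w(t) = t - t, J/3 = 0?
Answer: 0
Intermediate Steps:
J = 0 (J = 3*0 = 0)
w(t) = 0
w(J)*(-147) = 0*(-147) = 0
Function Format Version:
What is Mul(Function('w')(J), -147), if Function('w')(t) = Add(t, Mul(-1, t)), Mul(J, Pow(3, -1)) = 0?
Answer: 0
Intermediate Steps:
J = 0 (J = Mul(3, 0) = 0)
Function('w')(t) = 0
Mul(Function('w')(J), -147) = Mul(0, -147) = 0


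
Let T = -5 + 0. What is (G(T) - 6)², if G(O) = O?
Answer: 121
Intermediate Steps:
T = -5
(G(T) - 6)² = (-5 - 6)² = (-11)² = 121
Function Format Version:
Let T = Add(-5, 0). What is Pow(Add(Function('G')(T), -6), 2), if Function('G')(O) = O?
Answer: 121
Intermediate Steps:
T = -5
Pow(Add(Function('G')(T), -6), 2) = Pow(Add(-5, -6), 2) = Pow(-11, 2) = 121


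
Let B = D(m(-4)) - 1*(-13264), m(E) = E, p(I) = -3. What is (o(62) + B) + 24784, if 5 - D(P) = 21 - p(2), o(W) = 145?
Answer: 38174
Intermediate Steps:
D(P) = -19 (D(P) = 5 - (21 - 1*(-3)) = 5 - (21 + 3) = 5 - 1*24 = 5 - 24 = -19)
B = 13245 (B = -19 - 1*(-13264) = -19 + 13264 = 13245)
(o(62) + B) + 24784 = (145 + 13245) + 24784 = 13390 + 24784 = 38174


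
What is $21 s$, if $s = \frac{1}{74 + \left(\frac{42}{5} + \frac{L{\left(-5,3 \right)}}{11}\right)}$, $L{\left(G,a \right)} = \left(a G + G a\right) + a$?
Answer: $\frac{1155}{4397} \approx 0.26268$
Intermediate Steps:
$L{\left(G,a \right)} = a + 2 G a$ ($L{\left(G,a \right)} = \left(G a + G a\right) + a = 2 G a + a = a + 2 G a$)
$s = \frac{55}{4397}$ ($s = \frac{1}{74 + \left(\frac{42}{5} + \frac{3 \left(1 + 2 \left(-5\right)\right)}{11}\right)} = \frac{1}{74 + \left(42 \cdot \frac{1}{5} + 3 \left(1 - 10\right) \frac{1}{11}\right)} = \frac{1}{74 + \left(\frac{42}{5} + 3 \left(-9\right) \frac{1}{11}\right)} = \frac{1}{74 + \left(\frac{42}{5} - \frac{27}{11}\right)} = \frac{1}{74 + \frac{327}{55}} = \frac{1}{\frac{4397}{55}} = \frac{55}{4397} \approx 0.012509$)
$21 s = 21 \cdot \frac{55}{4397} = \frac{1155}{4397}$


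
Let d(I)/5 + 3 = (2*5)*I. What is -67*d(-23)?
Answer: 78055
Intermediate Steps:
d(I) = -15 + 50*I (d(I) = -15 + 5*((2*5)*I) = -15 + 5*(10*I) = -15 + 50*I)
-67*d(-23) = -67*(-15 + 50*(-23)) = -67*(-15 - 1150) = -67*(-1165) = 78055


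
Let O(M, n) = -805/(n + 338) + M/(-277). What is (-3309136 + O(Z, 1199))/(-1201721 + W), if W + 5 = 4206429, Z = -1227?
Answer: -1408859679950/1279249297547 ≈ -1.1013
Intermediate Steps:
W = 4206424 (W = -5 + 4206429 = 4206424)
O(M, n) = -805/(338 + n) - M/277 (O(M, n) = -805/(338 + n) + M*(-1/277) = -805/(338 + n) - M/277)
(-3309136 + O(Z, 1199))/(-1201721 + W) = (-3309136 + (-222985 - 338*(-1227) - 1*(-1227)*1199)/(277*(338 + 1199)))/(-1201721 + 4206424) = (-3309136 + (1/277)*(-222985 + 414726 + 1471173)/1537)/3004703 = (-3309136 + (1/277)*(1/1537)*1662914)*(1/3004703) = (-3309136 + 1662914/425749)*(1/3004703) = -1408859679950/425749*1/3004703 = -1408859679950/1279249297547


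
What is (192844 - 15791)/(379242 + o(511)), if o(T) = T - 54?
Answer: 177053/379699 ≈ 0.46630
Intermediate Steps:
o(T) = -54 + T
(192844 - 15791)/(379242 + o(511)) = (192844 - 15791)/(379242 + (-54 + 511)) = 177053/(379242 + 457) = 177053/379699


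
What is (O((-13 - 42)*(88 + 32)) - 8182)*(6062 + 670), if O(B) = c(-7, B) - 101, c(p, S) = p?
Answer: -55808280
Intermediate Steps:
O(B) = -108 (O(B) = -7 - 101 = -108)
(O((-13 - 42)*(88 + 32)) - 8182)*(6062 + 670) = (-108 - 8182)*(6062 + 670) = -8290*6732 = -55808280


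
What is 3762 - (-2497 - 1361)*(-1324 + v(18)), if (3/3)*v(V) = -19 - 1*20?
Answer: -5254692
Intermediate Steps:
v(V) = -39 (v(V) = -19 - 1*20 = -19 - 20 = -39)
3762 - (-2497 - 1361)*(-1324 + v(18)) = 3762 - (-2497 - 1361)*(-1324 - 39) = 3762 - (-3858)*(-1363) = 3762 - 1*5258454 = 3762 - 5258454 = -5254692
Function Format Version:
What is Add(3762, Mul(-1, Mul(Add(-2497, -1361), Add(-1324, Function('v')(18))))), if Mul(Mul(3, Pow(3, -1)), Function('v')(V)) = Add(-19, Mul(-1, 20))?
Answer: -5254692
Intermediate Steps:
Function('v')(V) = -39 (Function('v')(V) = Add(-19, Mul(-1, 20)) = Add(-19, -20) = -39)
Add(3762, Mul(-1, Mul(Add(-2497, -1361), Add(-1324, Function('v')(18))))) = Add(3762, Mul(-1, Mul(Add(-2497, -1361), Add(-1324, -39)))) = Add(3762, Mul(-1, Mul(-3858, -1363))) = Add(3762, Mul(-1, 5258454)) = Add(3762, -5258454) = -5254692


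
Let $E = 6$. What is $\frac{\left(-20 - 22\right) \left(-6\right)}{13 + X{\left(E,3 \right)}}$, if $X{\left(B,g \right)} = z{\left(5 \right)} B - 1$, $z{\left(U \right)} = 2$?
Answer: $\frac{21}{2} \approx 10.5$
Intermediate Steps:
$X{\left(B,g \right)} = -1 + 2 B$ ($X{\left(B,g \right)} = 2 B - 1 = -1 + 2 B$)
$\frac{\left(-20 - 22\right) \left(-6\right)}{13 + X{\left(E,3 \right)}} = \frac{\left(-20 - 22\right) \left(-6\right)}{13 + \left(-1 + 2 \cdot 6\right)} = \frac{\left(-42\right) \left(-6\right)}{13 + \left(-1 + 12\right)} = \frac{252}{13 + 11} = \frac{252}{24} = 252 \cdot \frac{1}{24} = \frac{21}{2}$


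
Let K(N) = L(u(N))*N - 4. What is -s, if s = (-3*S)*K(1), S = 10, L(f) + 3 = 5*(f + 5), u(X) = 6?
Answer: 1440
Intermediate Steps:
L(f) = 22 + 5*f (L(f) = -3 + 5*(f + 5) = -3 + 5*(5 + f) = -3 + (25 + 5*f) = 22 + 5*f)
K(N) = -4 + 52*N (K(N) = (22 + 5*6)*N - 4 = (22 + 30)*N - 4 = 52*N - 4 = -4 + 52*N)
s = -1440 (s = (-3*10)*(-4 + 52*1) = -30*(-4 + 52) = -30*48 = -1440)
-s = -1*(-1440) = 1440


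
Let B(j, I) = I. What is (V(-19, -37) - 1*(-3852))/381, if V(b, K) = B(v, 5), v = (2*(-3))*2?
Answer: 3857/381 ≈ 10.123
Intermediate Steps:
v = -12 (v = -6*2 = -12)
V(b, K) = 5
(V(-19, -37) - 1*(-3852))/381 = (5 - 1*(-3852))/381 = (5 + 3852)*(1/381) = 3857*(1/381) = 3857/381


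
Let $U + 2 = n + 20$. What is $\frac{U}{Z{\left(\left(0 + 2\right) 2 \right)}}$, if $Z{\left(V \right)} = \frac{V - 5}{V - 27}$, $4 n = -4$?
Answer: $391$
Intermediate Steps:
$n = -1$ ($n = \frac{1}{4} \left(-4\right) = -1$)
$Z{\left(V \right)} = \frac{-5 + V}{-27 + V}$
$U = 17$ ($U = -2 + \left(-1 + 20\right) = -2 + 19 = 17$)
$\frac{U}{Z{\left(\left(0 + 2\right) 2 \right)}} = \frac{17}{\frac{1}{-27 + \left(0 + 2\right) 2} \left(-5 + \left(0 + 2\right) 2\right)} = \frac{17}{\frac{1}{-27 + 2 \cdot 2} \left(-5 + 2 \cdot 2\right)} = \frac{17}{\frac{1}{-27 + 4} \left(-5 + 4\right)} = \frac{17}{\frac{1}{-23} \left(-1\right)} = \frac{17}{\left(- \frac{1}{23}\right) \left(-1\right)} = 17 \frac{1}{\frac{1}{23}} = 17 \cdot 23 = 391$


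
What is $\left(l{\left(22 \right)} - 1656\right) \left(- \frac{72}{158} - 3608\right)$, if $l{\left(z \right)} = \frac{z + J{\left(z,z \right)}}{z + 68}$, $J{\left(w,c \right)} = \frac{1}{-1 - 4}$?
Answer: $\frac{106200800594}{17775} \approx 5.9747 \cdot 10^{6}$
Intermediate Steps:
$J{\left(w,c \right)} = - \frac{1}{5}$ ($J{\left(w,c \right)} = \frac{1}{-5} = - \frac{1}{5}$)
$l{\left(z \right)} = \frac{- \frac{1}{5} + z}{68 + z}$ ($l{\left(z \right)} = \frac{z - \frac{1}{5}}{z + 68} = \frac{- \frac{1}{5} + z}{68 + z}$)
$\left(l{\left(22 \right)} - 1656\right) \left(- \frac{72}{158} - 3608\right) = \left(\frac{- \frac{1}{5} + 22}{68 + 22} - 1656\right) \left(- \frac{72}{158} - 3608\right) = \left(\frac{1}{90} \cdot \frac{109}{5} - 1656\right) \left(\left(-72\right) \frac{1}{158} - 3608\right) = \left(\frac{1}{90} \cdot \frac{109}{5} - 1656\right) \left(- \frac{36}{79} - 3608\right) = \left(\frac{109}{450} - 1656\right) \left(- \frac{285068}{79}\right) = \left(- \frac{745091}{450}\right) \left(- \frac{285068}{79}\right) = \frac{106200800594}{17775}$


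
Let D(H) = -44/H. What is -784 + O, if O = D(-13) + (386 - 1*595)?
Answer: -12865/13 ≈ -989.62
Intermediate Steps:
O = -2673/13 (O = -44/(-13) + (386 - 1*595) = -44*(-1/13) + (386 - 595) = 44/13 - 209 = -2673/13 ≈ -205.62)
-784 + O = -784 - 2673/13 = -12865/13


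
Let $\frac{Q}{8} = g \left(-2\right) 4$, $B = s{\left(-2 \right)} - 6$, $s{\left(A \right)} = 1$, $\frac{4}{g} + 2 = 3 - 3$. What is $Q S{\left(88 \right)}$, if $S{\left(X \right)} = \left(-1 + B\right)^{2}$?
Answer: $4608$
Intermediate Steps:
$g = -2$ ($g = \frac{4}{-2 + \left(3 - 3\right)} = \frac{4}{-2 + 0} = \frac{4}{-2} = 4 \left(- \frac{1}{2}\right) = -2$)
$B = -5$ ($B = 1 - 6 = -5$)
$S{\left(X \right)} = 36$ ($S{\left(X \right)} = \left(-1 - 5\right)^{2} = \left(-6\right)^{2} = 36$)
$Q = 128$ ($Q = 8 \left(-2\right) \left(-2\right) 4 = 8 \cdot 4 \cdot 4 = 8 \cdot 16 = 128$)
$Q S{\left(88 \right)} = 128 \cdot 36 = 4608$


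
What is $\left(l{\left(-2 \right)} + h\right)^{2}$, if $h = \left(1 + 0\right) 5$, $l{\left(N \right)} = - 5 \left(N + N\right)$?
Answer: $625$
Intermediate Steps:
$l{\left(N \right)} = - 10 N$ ($l{\left(N \right)} = - 5 \cdot 2 N = - 10 N$)
$h = 5$ ($h = 1 \cdot 5 = 5$)
$\left(l{\left(-2 \right)} + h\right)^{2} = \left(\left(-10\right) \left(-2\right) + 5\right)^{2} = \left(20 + 5\right)^{2} = 25^{2} = 625$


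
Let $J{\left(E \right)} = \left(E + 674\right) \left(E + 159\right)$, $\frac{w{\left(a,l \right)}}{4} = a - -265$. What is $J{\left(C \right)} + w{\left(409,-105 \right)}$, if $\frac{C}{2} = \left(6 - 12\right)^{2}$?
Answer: $175022$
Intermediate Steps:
$w{\left(a,l \right)} = 1060 + 4 a$ ($w{\left(a,l \right)} = 4 \left(a - -265\right) = 4 \left(a + 265\right) = 4 \left(265 + a\right) = 1060 + 4 a$)
$C = 72$ ($C = 2 \left(6 - 12\right)^{2} = 2 \left(-6\right)^{2} = 2 \cdot 36 = 72$)
$J{\left(E \right)} = \left(159 + E\right) \left(674 + E\right)$ ($J{\left(E \right)} = \left(674 + E\right) \left(159 + E\right) = \left(159 + E\right) \left(674 + E\right)$)
$J{\left(C \right)} + w{\left(409,-105 \right)} = \left(107166 + 72^{2} + 833 \cdot 72\right) + \left(1060 + 4 \cdot 409\right) = \left(107166 + 5184 + 59976\right) + \left(1060 + 1636\right) = 172326 + 2696 = 175022$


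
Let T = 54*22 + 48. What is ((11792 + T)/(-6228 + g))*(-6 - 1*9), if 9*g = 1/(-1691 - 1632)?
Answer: 5844425940/186260797 ≈ 31.378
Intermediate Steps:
g = -1/29907 (g = 1/(9*(-1691 - 1632)) = (1/9)/(-3323) = (1/9)*(-1/3323) = -1/29907 ≈ -3.3437e-5)
T = 1236 (T = 1188 + 48 = 1236)
((11792 + T)/(-6228 + g))*(-6 - 1*9) = ((11792 + 1236)/(-6228 - 1/29907))*(-6 - 1*9) = (13028/(-186260797/29907))*(-6 - 9) = (13028*(-29907/186260797))*(-15) = -389628396/186260797*(-15) = 5844425940/186260797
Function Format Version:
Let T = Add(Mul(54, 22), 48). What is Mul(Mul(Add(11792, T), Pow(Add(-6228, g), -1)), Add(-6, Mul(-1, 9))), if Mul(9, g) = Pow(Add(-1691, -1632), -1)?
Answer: Rational(5844425940, 186260797) ≈ 31.378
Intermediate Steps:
g = Rational(-1, 29907) (g = Mul(Rational(1, 9), Pow(Add(-1691, -1632), -1)) = Mul(Rational(1, 9), Pow(-3323, -1)) = Mul(Rational(1, 9), Rational(-1, 3323)) = Rational(-1, 29907) ≈ -3.3437e-5)
T = 1236 (T = Add(1188, 48) = 1236)
Mul(Mul(Add(11792, T), Pow(Add(-6228, g), -1)), Add(-6, Mul(-1, 9))) = Mul(Mul(Add(11792, 1236), Pow(Add(-6228, Rational(-1, 29907)), -1)), Add(-6, Mul(-1, 9))) = Mul(Mul(13028, Pow(Rational(-186260797, 29907), -1)), Add(-6, -9)) = Mul(Mul(13028, Rational(-29907, 186260797)), -15) = Mul(Rational(-389628396, 186260797), -15) = Rational(5844425940, 186260797)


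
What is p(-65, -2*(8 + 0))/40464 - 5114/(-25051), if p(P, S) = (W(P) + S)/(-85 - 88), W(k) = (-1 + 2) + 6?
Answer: 3977735163/19484868208 ≈ 0.20414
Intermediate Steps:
W(k) = 7 (W(k) = 1 + 6 = 7)
p(P, S) = -7/173 - S/173 (p(P, S) = (7 + S)/(-85 - 88) = (7 + S)/(-173) = (7 + S)*(-1/173) = -7/173 - S/173)
p(-65, -2*(8 + 0))/40464 - 5114/(-25051) = (-7/173 - (-2)*(8 + 0)/173)/40464 - 5114/(-25051) = (-7/173 - (-2)*8/173)*(1/40464) - 5114*(-1/25051) = (-7/173 - 1/173*(-16))*(1/40464) + 5114/25051 = (-7/173 + 16/173)*(1/40464) + 5114/25051 = (9/173)*(1/40464) + 5114/25051 = 1/777808 + 5114/25051 = 3977735163/19484868208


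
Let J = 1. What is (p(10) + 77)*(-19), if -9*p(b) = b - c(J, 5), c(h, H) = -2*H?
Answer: -12787/9 ≈ -1420.8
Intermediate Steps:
p(b) = -10/9 - b/9 (p(b) = -(b - (-2)*5)/9 = -(b - 1*(-10))/9 = -(b + 10)/9 = -(10 + b)/9 = -10/9 - b/9)
(p(10) + 77)*(-19) = ((-10/9 - ⅑*10) + 77)*(-19) = ((-10/9 - 10/9) + 77)*(-19) = (-20/9 + 77)*(-19) = (673/9)*(-19) = -12787/9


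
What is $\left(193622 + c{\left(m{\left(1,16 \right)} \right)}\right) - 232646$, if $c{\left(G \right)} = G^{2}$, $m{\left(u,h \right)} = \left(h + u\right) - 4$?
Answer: $-38855$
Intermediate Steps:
$m{\left(u,h \right)} = -4 + h + u$
$\left(193622 + c{\left(m{\left(1,16 \right)} \right)}\right) - 232646 = \left(193622 + \left(-4 + 16 + 1\right)^{2}\right) - 232646 = \left(193622 + 13^{2}\right) - 232646 = \left(193622 + 169\right) - 232646 = 193791 - 232646 = -38855$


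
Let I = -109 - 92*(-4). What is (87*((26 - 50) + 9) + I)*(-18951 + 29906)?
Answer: -11458930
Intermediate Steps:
I = 259 (I = -109 + 368 = 259)
(87*((26 - 50) + 9) + I)*(-18951 + 29906) = (87*((26 - 50) + 9) + 259)*(-18951 + 29906) = (87*(-24 + 9) + 259)*10955 = (87*(-15) + 259)*10955 = (-1305 + 259)*10955 = -1046*10955 = -11458930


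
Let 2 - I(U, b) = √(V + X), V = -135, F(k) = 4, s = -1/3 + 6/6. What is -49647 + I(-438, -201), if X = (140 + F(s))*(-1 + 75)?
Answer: -49645 - 3*√1169 ≈ -49748.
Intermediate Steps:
s = ⅔ (s = -1*⅓ + 6*(⅙) = -⅓ + 1 = ⅔ ≈ 0.66667)
X = 10656 (X = (140 + 4)*(-1 + 75) = 144*74 = 10656)
I(U, b) = 2 - 3*√1169 (I(U, b) = 2 - √(-135 + 10656) = 2 - √10521 = 2 - 3*√1169)
-49647 + I(-438, -201) = -49647 + (2 - 3*√1169) = -49645 - 3*√1169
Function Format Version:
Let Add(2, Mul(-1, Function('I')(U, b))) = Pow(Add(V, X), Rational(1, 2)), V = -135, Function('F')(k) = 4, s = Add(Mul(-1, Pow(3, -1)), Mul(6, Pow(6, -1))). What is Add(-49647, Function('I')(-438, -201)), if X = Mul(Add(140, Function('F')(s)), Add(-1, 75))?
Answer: Add(-49645, Mul(-3, Pow(1169, Rational(1, 2)))) ≈ -49748.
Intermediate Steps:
s = Rational(2, 3) (s = Add(Mul(-1, Rational(1, 3)), Mul(6, Rational(1, 6))) = Add(Rational(-1, 3), 1) = Rational(2, 3) ≈ 0.66667)
X = 10656 (X = Mul(Add(140, 4), Add(-1, 75)) = Mul(144, 74) = 10656)
Function('I')(U, b) = Add(2, Mul(-3, Pow(1169, Rational(1, 2)))) (Function('I')(U, b) = Add(2, Mul(-1, Pow(Add(-135, 10656), Rational(1, 2)))) = Add(2, Mul(-1, Pow(10521, Rational(1, 2)))) = Add(2, Mul(-1, Mul(3, Pow(1169, Rational(1, 2))))) = Add(2, Mul(-3, Pow(1169, Rational(1, 2)))))
Add(-49647, Function('I')(-438, -201)) = Add(-49647, Add(2, Mul(-3, Pow(1169, Rational(1, 2))))) = Add(-49645, Mul(-3, Pow(1169, Rational(1, 2))))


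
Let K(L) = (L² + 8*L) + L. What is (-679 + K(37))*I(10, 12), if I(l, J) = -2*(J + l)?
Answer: -45012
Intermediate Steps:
K(L) = L² + 9*L
I(l, J) = -2*J - 2*l
(-679 + K(37))*I(10, 12) = (-679 + 37*(9 + 37))*(-2*12 - 2*10) = (-679 + 37*46)*(-24 - 20) = (-679 + 1702)*(-44) = 1023*(-44) = -45012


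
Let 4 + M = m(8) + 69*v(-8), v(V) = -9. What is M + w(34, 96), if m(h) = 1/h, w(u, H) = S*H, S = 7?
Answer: 377/8 ≈ 47.125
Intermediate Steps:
w(u, H) = 7*H
M = -4999/8 (M = -4 + (1/8 + 69*(-9)) = -4 + (⅛ - 621) = -4 - 4967/8 = -4999/8 ≈ -624.88)
M + w(34, 96) = -4999/8 + 7*96 = -4999/8 + 672 = 377/8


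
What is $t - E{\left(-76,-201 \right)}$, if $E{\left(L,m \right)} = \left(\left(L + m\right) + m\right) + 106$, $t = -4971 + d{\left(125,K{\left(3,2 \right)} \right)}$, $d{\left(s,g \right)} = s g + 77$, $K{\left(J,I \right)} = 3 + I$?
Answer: $-3897$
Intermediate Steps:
$d{\left(s,g \right)} = 77 + g s$ ($d{\left(s,g \right)} = g s + 77 = 77 + g s$)
$t = -4269$ ($t = -4971 + \left(77 + \left(3 + 2\right) 125\right) = -4971 + \left(77 + 5 \cdot 125\right) = -4971 + \left(77 + 625\right) = -4971 + 702 = -4269$)
$E{\left(L,m \right)} = 106 + L + 2 m$ ($E{\left(L,m \right)} = \left(L + 2 m\right) + 106 = 106 + L + 2 m$)
$t - E{\left(-76,-201 \right)} = -4269 - \left(106 - 76 + 2 \left(-201\right)\right) = -4269 - \left(106 - 76 - 402\right) = -4269 - -372 = -4269 + 372 = -3897$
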